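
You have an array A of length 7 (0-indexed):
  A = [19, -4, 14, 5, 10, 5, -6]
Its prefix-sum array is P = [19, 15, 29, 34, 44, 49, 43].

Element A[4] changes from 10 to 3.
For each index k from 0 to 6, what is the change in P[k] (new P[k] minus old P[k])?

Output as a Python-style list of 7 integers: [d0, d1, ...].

Answer: [0, 0, 0, 0, -7, -7, -7]

Derivation:
Element change: A[4] 10 -> 3, delta = -7
For k < 4: P[k] unchanged, delta_P[k] = 0
For k >= 4: P[k] shifts by exactly -7
Delta array: [0, 0, 0, 0, -7, -7, -7]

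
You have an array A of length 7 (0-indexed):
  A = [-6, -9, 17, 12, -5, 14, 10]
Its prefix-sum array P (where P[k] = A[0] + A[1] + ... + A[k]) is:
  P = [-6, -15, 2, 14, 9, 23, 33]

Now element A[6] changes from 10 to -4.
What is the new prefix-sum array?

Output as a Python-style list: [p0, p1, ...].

Answer: [-6, -15, 2, 14, 9, 23, 19]

Derivation:
Change: A[6] 10 -> -4, delta = -14
P[k] for k < 6: unchanged (A[6] not included)
P[k] for k >= 6: shift by delta = -14
  P[0] = -6 + 0 = -6
  P[1] = -15 + 0 = -15
  P[2] = 2 + 0 = 2
  P[3] = 14 + 0 = 14
  P[4] = 9 + 0 = 9
  P[5] = 23 + 0 = 23
  P[6] = 33 + -14 = 19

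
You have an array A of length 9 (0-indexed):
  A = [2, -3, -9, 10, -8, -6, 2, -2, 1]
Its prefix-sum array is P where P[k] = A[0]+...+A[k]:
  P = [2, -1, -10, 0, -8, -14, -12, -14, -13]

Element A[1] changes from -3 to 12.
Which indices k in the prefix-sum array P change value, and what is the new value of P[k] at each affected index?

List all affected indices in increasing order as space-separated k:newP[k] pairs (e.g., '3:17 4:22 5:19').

Answer: 1:14 2:5 3:15 4:7 5:1 6:3 7:1 8:2

Derivation:
P[k] = A[0] + ... + A[k]
P[k] includes A[1] iff k >= 1
Affected indices: 1, 2, ..., 8; delta = 15
  P[1]: -1 + 15 = 14
  P[2]: -10 + 15 = 5
  P[3]: 0 + 15 = 15
  P[4]: -8 + 15 = 7
  P[5]: -14 + 15 = 1
  P[6]: -12 + 15 = 3
  P[7]: -14 + 15 = 1
  P[8]: -13 + 15 = 2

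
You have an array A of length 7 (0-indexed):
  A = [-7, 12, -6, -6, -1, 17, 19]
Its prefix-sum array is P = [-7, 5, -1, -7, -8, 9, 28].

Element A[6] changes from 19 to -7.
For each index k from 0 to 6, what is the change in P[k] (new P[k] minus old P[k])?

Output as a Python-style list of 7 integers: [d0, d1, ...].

Answer: [0, 0, 0, 0, 0, 0, -26]

Derivation:
Element change: A[6] 19 -> -7, delta = -26
For k < 6: P[k] unchanged, delta_P[k] = 0
For k >= 6: P[k] shifts by exactly -26
Delta array: [0, 0, 0, 0, 0, 0, -26]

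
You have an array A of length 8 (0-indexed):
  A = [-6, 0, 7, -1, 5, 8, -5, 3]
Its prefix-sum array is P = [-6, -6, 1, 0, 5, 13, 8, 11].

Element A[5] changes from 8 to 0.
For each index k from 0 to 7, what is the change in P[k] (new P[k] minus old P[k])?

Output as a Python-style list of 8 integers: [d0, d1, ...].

Element change: A[5] 8 -> 0, delta = -8
For k < 5: P[k] unchanged, delta_P[k] = 0
For k >= 5: P[k] shifts by exactly -8
Delta array: [0, 0, 0, 0, 0, -8, -8, -8]

Answer: [0, 0, 0, 0, 0, -8, -8, -8]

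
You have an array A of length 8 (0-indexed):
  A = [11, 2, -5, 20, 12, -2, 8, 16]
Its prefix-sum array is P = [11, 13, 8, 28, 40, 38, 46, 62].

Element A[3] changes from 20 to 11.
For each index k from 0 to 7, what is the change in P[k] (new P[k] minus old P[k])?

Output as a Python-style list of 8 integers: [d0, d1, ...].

Answer: [0, 0, 0, -9, -9, -9, -9, -9]

Derivation:
Element change: A[3] 20 -> 11, delta = -9
For k < 3: P[k] unchanged, delta_P[k] = 0
For k >= 3: P[k] shifts by exactly -9
Delta array: [0, 0, 0, -9, -9, -9, -9, -9]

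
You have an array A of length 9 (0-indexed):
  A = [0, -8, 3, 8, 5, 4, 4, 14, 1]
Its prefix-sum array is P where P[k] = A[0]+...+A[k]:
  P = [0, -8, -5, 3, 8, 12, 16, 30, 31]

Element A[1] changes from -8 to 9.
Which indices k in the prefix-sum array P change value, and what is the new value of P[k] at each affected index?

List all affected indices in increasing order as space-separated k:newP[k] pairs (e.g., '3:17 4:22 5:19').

Answer: 1:9 2:12 3:20 4:25 5:29 6:33 7:47 8:48

Derivation:
P[k] = A[0] + ... + A[k]
P[k] includes A[1] iff k >= 1
Affected indices: 1, 2, ..., 8; delta = 17
  P[1]: -8 + 17 = 9
  P[2]: -5 + 17 = 12
  P[3]: 3 + 17 = 20
  P[4]: 8 + 17 = 25
  P[5]: 12 + 17 = 29
  P[6]: 16 + 17 = 33
  P[7]: 30 + 17 = 47
  P[8]: 31 + 17 = 48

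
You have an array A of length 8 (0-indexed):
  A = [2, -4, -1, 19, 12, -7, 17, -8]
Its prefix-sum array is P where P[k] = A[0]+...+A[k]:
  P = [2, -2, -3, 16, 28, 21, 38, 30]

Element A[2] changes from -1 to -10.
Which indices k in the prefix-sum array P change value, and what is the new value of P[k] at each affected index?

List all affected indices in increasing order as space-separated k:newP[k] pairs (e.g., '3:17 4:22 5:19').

Answer: 2:-12 3:7 4:19 5:12 6:29 7:21

Derivation:
P[k] = A[0] + ... + A[k]
P[k] includes A[2] iff k >= 2
Affected indices: 2, 3, ..., 7; delta = -9
  P[2]: -3 + -9 = -12
  P[3]: 16 + -9 = 7
  P[4]: 28 + -9 = 19
  P[5]: 21 + -9 = 12
  P[6]: 38 + -9 = 29
  P[7]: 30 + -9 = 21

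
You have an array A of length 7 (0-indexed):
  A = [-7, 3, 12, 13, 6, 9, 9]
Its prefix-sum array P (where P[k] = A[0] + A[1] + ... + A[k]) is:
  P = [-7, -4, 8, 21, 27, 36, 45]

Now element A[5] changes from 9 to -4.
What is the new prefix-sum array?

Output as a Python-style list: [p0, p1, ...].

Answer: [-7, -4, 8, 21, 27, 23, 32]

Derivation:
Change: A[5] 9 -> -4, delta = -13
P[k] for k < 5: unchanged (A[5] not included)
P[k] for k >= 5: shift by delta = -13
  P[0] = -7 + 0 = -7
  P[1] = -4 + 0 = -4
  P[2] = 8 + 0 = 8
  P[3] = 21 + 0 = 21
  P[4] = 27 + 0 = 27
  P[5] = 36 + -13 = 23
  P[6] = 45 + -13 = 32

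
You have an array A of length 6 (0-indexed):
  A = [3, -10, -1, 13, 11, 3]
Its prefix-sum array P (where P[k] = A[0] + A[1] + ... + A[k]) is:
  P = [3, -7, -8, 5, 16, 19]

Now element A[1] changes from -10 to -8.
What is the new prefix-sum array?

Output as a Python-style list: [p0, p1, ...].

Change: A[1] -10 -> -8, delta = 2
P[k] for k < 1: unchanged (A[1] not included)
P[k] for k >= 1: shift by delta = 2
  P[0] = 3 + 0 = 3
  P[1] = -7 + 2 = -5
  P[2] = -8 + 2 = -6
  P[3] = 5 + 2 = 7
  P[4] = 16 + 2 = 18
  P[5] = 19 + 2 = 21

Answer: [3, -5, -6, 7, 18, 21]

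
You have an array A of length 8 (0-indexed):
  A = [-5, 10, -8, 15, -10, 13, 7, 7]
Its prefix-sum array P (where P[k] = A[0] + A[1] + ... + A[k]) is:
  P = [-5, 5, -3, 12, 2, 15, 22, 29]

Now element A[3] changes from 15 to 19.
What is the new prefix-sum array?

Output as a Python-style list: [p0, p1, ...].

Change: A[3] 15 -> 19, delta = 4
P[k] for k < 3: unchanged (A[3] not included)
P[k] for k >= 3: shift by delta = 4
  P[0] = -5 + 0 = -5
  P[1] = 5 + 0 = 5
  P[2] = -3 + 0 = -3
  P[3] = 12 + 4 = 16
  P[4] = 2 + 4 = 6
  P[5] = 15 + 4 = 19
  P[6] = 22 + 4 = 26
  P[7] = 29 + 4 = 33

Answer: [-5, 5, -3, 16, 6, 19, 26, 33]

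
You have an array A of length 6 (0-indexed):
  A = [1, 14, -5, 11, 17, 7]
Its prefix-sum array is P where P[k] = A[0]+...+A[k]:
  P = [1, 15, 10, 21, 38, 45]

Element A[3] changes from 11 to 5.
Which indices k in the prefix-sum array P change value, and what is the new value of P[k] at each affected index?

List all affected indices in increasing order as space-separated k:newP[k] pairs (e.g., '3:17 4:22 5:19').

P[k] = A[0] + ... + A[k]
P[k] includes A[3] iff k >= 3
Affected indices: 3, 4, ..., 5; delta = -6
  P[3]: 21 + -6 = 15
  P[4]: 38 + -6 = 32
  P[5]: 45 + -6 = 39

Answer: 3:15 4:32 5:39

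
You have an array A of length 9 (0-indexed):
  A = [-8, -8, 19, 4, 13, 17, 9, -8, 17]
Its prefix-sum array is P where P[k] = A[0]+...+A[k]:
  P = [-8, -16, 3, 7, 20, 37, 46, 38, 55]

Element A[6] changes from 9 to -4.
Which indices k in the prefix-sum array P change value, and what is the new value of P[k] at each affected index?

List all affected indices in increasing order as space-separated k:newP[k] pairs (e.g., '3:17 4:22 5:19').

Answer: 6:33 7:25 8:42

Derivation:
P[k] = A[0] + ... + A[k]
P[k] includes A[6] iff k >= 6
Affected indices: 6, 7, ..., 8; delta = -13
  P[6]: 46 + -13 = 33
  P[7]: 38 + -13 = 25
  P[8]: 55 + -13 = 42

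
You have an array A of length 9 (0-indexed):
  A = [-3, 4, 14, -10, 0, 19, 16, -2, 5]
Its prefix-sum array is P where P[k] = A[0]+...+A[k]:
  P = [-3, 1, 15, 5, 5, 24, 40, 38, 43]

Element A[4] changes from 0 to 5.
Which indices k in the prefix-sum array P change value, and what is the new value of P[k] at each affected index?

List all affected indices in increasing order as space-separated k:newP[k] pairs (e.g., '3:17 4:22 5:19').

Answer: 4:10 5:29 6:45 7:43 8:48

Derivation:
P[k] = A[0] + ... + A[k]
P[k] includes A[4] iff k >= 4
Affected indices: 4, 5, ..., 8; delta = 5
  P[4]: 5 + 5 = 10
  P[5]: 24 + 5 = 29
  P[6]: 40 + 5 = 45
  P[7]: 38 + 5 = 43
  P[8]: 43 + 5 = 48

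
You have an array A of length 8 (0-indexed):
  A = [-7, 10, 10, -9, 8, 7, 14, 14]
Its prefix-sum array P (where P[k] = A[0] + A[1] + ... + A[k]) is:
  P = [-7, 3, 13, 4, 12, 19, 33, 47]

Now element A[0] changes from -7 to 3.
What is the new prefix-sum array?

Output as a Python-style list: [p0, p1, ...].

Change: A[0] -7 -> 3, delta = 10
P[k] for k < 0: unchanged (A[0] not included)
P[k] for k >= 0: shift by delta = 10
  P[0] = -7 + 10 = 3
  P[1] = 3 + 10 = 13
  P[2] = 13 + 10 = 23
  P[3] = 4 + 10 = 14
  P[4] = 12 + 10 = 22
  P[5] = 19 + 10 = 29
  P[6] = 33 + 10 = 43
  P[7] = 47 + 10 = 57

Answer: [3, 13, 23, 14, 22, 29, 43, 57]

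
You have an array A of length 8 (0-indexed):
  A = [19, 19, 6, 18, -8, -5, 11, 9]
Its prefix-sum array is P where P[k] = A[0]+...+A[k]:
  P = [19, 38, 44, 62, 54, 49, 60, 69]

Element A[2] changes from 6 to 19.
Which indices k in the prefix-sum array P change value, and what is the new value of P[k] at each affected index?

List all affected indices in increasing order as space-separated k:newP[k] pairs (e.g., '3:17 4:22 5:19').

Answer: 2:57 3:75 4:67 5:62 6:73 7:82

Derivation:
P[k] = A[0] + ... + A[k]
P[k] includes A[2] iff k >= 2
Affected indices: 2, 3, ..., 7; delta = 13
  P[2]: 44 + 13 = 57
  P[3]: 62 + 13 = 75
  P[4]: 54 + 13 = 67
  P[5]: 49 + 13 = 62
  P[6]: 60 + 13 = 73
  P[7]: 69 + 13 = 82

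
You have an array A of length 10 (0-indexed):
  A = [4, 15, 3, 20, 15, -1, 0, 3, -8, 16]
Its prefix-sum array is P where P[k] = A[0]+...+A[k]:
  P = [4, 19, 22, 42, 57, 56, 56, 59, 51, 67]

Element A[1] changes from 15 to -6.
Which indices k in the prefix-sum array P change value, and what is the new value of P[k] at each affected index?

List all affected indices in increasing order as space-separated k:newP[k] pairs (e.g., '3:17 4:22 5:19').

Answer: 1:-2 2:1 3:21 4:36 5:35 6:35 7:38 8:30 9:46

Derivation:
P[k] = A[0] + ... + A[k]
P[k] includes A[1] iff k >= 1
Affected indices: 1, 2, ..., 9; delta = -21
  P[1]: 19 + -21 = -2
  P[2]: 22 + -21 = 1
  P[3]: 42 + -21 = 21
  P[4]: 57 + -21 = 36
  P[5]: 56 + -21 = 35
  P[6]: 56 + -21 = 35
  P[7]: 59 + -21 = 38
  P[8]: 51 + -21 = 30
  P[9]: 67 + -21 = 46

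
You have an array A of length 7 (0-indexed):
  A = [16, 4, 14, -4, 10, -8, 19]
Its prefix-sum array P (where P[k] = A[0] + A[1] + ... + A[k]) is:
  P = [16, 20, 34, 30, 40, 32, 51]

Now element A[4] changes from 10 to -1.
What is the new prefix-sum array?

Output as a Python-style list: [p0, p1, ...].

Answer: [16, 20, 34, 30, 29, 21, 40]

Derivation:
Change: A[4] 10 -> -1, delta = -11
P[k] for k < 4: unchanged (A[4] not included)
P[k] for k >= 4: shift by delta = -11
  P[0] = 16 + 0 = 16
  P[1] = 20 + 0 = 20
  P[2] = 34 + 0 = 34
  P[3] = 30 + 0 = 30
  P[4] = 40 + -11 = 29
  P[5] = 32 + -11 = 21
  P[6] = 51 + -11 = 40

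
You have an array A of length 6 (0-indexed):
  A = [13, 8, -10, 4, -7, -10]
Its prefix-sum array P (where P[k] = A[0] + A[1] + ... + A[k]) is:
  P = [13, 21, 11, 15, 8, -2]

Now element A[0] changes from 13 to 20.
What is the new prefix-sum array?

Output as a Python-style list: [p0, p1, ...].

Answer: [20, 28, 18, 22, 15, 5]

Derivation:
Change: A[0] 13 -> 20, delta = 7
P[k] for k < 0: unchanged (A[0] not included)
P[k] for k >= 0: shift by delta = 7
  P[0] = 13 + 7 = 20
  P[1] = 21 + 7 = 28
  P[2] = 11 + 7 = 18
  P[3] = 15 + 7 = 22
  P[4] = 8 + 7 = 15
  P[5] = -2 + 7 = 5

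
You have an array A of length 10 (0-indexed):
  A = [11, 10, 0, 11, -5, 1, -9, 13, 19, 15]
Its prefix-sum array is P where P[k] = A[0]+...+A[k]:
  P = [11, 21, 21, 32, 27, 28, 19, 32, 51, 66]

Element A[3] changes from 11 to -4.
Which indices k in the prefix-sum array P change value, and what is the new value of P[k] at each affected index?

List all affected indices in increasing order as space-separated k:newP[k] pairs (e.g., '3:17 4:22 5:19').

Answer: 3:17 4:12 5:13 6:4 7:17 8:36 9:51

Derivation:
P[k] = A[0] + ... + A[k]
P[k] includes A[3] iff k >= 3
Affected indices: 3, 4, ..., 9; delta = -15
  P[3]: 32 + -15 = 17
  P[4]: 27 + -15 = 12
  P[5]: 28 + -15 = 13
  P[6]: 19 + -15 = 4
  P[7]: 32 + -15 = 17
  P[8]: 51 + -15 = 36
  P[9]: 66 + -15 = 51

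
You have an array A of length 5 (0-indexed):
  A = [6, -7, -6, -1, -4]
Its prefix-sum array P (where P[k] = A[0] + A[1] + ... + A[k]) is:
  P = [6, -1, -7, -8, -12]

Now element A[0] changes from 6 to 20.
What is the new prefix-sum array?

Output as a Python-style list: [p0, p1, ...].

Change: A[0] 6 -> 20, delta = 14
P[k] for k < 0: unchanged (A[0] not included)
P[k] for k >= 0: shift by delta = 14
  P[0] = 6 + 14 = 20
  P[1] = -1 + 14 = 13
  P[2] = -7 + 14 = 7
  P[3] = -8 + 14 = 6
  P[4] = -12 + 14 = 2

Answer: [20, 13, 7, 6, 2]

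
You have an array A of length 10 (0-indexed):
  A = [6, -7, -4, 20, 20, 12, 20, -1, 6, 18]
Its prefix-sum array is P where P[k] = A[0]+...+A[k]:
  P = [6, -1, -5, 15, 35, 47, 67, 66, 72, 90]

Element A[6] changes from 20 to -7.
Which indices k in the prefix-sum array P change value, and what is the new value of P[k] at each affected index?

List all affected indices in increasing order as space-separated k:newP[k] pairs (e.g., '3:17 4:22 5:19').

Answer: 6:40 7:39 8:45 9:63

Derivation:
P[k] = A[0] + ... + A[k]
P[k] includes A[6] iff k >= 6
Affected indices: 6, 7, ..., 9; delta = -27
  P[6]: 67 + -27 = 40
  P[7]: 66 + -27 = 39
  P[8]: 72 + -27 = 45
  P[9]: 90 + -27 = 63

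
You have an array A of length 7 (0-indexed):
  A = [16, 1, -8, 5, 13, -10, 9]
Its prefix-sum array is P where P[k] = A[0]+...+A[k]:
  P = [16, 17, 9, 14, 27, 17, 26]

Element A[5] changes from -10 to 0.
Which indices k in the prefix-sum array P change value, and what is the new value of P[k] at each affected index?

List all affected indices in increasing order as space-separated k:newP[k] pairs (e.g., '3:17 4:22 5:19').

P[k] = A[0] + ... + A[k]
P[k] includes A[5] iff k >= 5
Affected indices: 5, 6, ..., 6; delta = 10
  P[5]: 17 + 10 = 27
  P[6]: 26 + 10 = 36

Answer: 5:27 6:36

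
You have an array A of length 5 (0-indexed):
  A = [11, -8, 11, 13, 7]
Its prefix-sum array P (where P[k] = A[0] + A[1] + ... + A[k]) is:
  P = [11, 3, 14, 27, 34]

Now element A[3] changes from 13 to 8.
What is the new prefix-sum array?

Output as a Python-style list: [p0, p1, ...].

Change: A[3] 13 -> 8, delta = -5
P[k] for k < 3: unchanged (A[3] not included)
P[k] for k >= 3: shift by delta = -5
  P[0] = 11 + 0 = 11
  P[1] = 3 + 0 = 3
  P[2] = 14 + 0 = 14
  P[3] = 27 + -5 = 22
  P[4] = 34 + -5 = 29

Answer: [11, 3, 14, 22, 29]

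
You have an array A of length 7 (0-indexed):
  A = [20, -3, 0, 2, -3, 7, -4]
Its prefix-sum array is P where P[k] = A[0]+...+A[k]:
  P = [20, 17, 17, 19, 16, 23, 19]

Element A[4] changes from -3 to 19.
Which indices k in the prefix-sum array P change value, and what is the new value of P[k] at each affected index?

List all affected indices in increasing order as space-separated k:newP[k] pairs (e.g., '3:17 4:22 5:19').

Answer: 4:38 5:45 6:41

Derivation:
P[k] = A[0] + ... + A[k]
P[k] includes A[4] iff k >= 4
Affected indices: 4, 5, ..., 6; delta = 22
  P[4]: 16 + 22 = 38
  P[5]: 23 + 22 = 45
  P[6]: 19 + 22 = 41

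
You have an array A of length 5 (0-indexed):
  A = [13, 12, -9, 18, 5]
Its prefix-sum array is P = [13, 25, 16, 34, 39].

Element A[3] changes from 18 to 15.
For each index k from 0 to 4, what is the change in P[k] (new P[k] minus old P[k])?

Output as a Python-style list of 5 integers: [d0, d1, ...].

Element change: A[3] 18 -> 15, delta = -3
For k < 3: P[k] unchanged, delta_P[k] = 0
For k >= 3: P[k] shifts by exactly -3
Delta array: [0, 0, 0, -3, -3]

Answer: [0, 0, 0, -3, -3]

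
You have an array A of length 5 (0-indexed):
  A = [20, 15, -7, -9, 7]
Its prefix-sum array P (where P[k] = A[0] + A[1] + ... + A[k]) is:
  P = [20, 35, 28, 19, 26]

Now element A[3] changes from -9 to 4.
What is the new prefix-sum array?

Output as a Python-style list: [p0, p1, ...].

Answer: [20, 35, 28, 32, 39]

Derivation:
Change: A[3] -9 -> 4, delta = 13
P[k] for k < 3: unchanged (A[3] not included)
P[k] for k >= 3: shift by delta = 13
  P[0] = 20 + 0 = 20
  P[1] = 35 + 0 = 35
  P[2] = 28 + 0 = 28
  P[3] = 19 + 13 = 32
  P[4] = 26 + 13 = 39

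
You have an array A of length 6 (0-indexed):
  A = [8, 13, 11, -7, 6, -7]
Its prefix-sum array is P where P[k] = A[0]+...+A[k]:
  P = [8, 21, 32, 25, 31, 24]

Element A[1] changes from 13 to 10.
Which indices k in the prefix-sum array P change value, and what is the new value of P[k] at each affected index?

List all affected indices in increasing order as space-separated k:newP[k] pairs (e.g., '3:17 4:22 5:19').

P[k] = A[0] + ... + A[k]
P[k] includes A[1] iff k >= 1
Affected indices: 1, 2, ..., 5; delta = -3
  P[1]: 21 + -3 = 18
  P[2]: 32 + -3 = 29
  P[3]: 25 + -3 = 22
  P[4]: 31 + -3 = 28
  P[5]: 24 + -3 = 21

Answer: 1:18 2:29 3:22 4:28 5:21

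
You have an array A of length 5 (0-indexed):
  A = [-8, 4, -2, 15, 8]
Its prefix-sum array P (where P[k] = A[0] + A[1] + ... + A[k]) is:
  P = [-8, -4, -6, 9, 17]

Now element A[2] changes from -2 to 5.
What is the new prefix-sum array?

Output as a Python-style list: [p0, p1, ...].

Answer: [-8, -4, 1, 16, 24]

Derivation:
Change: A[2] -2 -> 5, delta = 7
P[k] for k < 2: unchanged (A[2] not included)
P[k] for k >= 2: shift by delta = 7
  P[0] = -8 + 0 = -8
  P[1] = -4 + 0 = -4
  P[2] = -6 + 7 = 1
  P[3] = 9 + 7 = 16
  P[4] = 17 + 7 = 24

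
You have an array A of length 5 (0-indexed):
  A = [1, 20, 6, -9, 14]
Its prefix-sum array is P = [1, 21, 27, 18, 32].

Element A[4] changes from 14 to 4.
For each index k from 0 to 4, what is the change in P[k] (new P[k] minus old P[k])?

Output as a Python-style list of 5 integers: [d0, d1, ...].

Answer: [0, 0, 0, 0, -10]

Derivation:
Element change: A[4] 14 -> 4, delta = -10
For k < 4: P[k] unchanged, delta_P[k] = 0
For k >= 4: P[k] shifts by exactly -10
Delta array: [0, 0, 0, 0, -10]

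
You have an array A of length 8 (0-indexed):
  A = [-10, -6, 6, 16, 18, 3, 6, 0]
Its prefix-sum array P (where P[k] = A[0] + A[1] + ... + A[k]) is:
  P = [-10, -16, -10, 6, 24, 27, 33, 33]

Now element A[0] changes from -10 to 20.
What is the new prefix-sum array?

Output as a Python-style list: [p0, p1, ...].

Change: A[0] -10 -> 20, delta = 30
P[k] for k < 0: unchanged (A[0] not included)
P[k] for k >= 0: shift by delta = 30
  P[0] = -10 + 30 = 20
  P[1] = -16 + 30 = 14
  P[2] = -10 + 30 = 20
  P[3] = 6 + 30 = 36
  P[4] = 24 + 30 = 54
  P[5] = 27 + 30 = 57
  P[6] = 33 + 30 = 63
  P[7] = 33 + 30 = 63

Answer: [20, 14, 20, 36, 54, 57, 63, 63]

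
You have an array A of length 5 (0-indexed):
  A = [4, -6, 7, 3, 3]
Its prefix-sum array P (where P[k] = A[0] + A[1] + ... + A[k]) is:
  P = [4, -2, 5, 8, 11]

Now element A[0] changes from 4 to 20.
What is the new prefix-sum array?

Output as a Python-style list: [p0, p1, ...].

Answer: [20, 14, 21, 24, 27]

Derivation:
Change: A[0] 4 -> 20, delta = 16
P[k] for k < 0: unchanged (A[0] not included)
P[k] for k >= 0: shift by delta = 16
  P[0] = 4 + 16 = 20
  P[1] = -2 + 16 = 14
  P[2] = 5 + 16 = 21
  P[3] = 8 + 16 = 24
  P[4] = 11 + 16 = 27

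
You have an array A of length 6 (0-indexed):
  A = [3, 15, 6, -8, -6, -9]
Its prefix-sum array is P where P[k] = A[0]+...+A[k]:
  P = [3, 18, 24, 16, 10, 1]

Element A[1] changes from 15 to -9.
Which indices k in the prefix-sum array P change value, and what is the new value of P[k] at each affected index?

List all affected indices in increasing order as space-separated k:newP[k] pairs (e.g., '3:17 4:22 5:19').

P[k] = A[0] + ... + A[k]
P[k] includes A[1] iff k >= 1
Affected indices: 1, 2, ..., 5; delta = -24
  P[1]: 18 + -24 = -6
  P[2]: 24 + -24 = 0
  P[3]: 16 + -24 = -8
  P[4]: 10 + -24 = -14
  P[5]: 1 + -24 = -23

Answer: 1:-6 2:0 3:-8 4:-14 5:-23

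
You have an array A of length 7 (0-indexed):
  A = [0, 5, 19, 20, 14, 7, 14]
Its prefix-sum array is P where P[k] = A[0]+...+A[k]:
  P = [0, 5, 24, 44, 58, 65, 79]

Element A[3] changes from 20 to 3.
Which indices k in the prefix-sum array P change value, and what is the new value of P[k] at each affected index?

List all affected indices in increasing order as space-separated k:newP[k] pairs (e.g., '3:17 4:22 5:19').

Answer: 3:27 4:41 5:48 6:62

Derivation:
P[k] = A[0] + ... + A[k]
P[k] includes A[3] iff k >= 3
Affected indices: 3, 4, ..., 6; delta = -17
  P[3]: 44 + -17 = 27
  P[4]: 58 + -17 = 41
  P[5]: 65 + -17 = 48
  P[6]: 79 + -17 = 62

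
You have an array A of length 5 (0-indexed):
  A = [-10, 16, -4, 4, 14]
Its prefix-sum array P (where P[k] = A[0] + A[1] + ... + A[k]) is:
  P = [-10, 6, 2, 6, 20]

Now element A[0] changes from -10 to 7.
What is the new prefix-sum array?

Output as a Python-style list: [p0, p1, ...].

Change: A[0] -10 -> 7, delta = 17
P[k] for k < 0: unchanged (A[0] not included)
P[k] for k >= 0: shift by delta = 17
  P[0] = -10 + 17 = 7
  P[1] = 6 + 17 = 23
  P[2] = 2 + 17 = 19
  P[3] = 6 + 17 = 23
  P[4] = 20 + 17 = 37

Answer: [7, 23, 19, 23, 37]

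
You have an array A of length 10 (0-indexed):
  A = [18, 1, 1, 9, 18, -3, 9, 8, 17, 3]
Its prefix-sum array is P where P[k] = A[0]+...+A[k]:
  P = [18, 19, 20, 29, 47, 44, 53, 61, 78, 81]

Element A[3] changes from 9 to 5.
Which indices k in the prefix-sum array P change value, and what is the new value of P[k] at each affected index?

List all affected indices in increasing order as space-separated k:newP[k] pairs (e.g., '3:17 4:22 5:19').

Answer: 3:25 4:43 5:40 6:49 7:57 8:74 9:77

Derivation:
P[k] = A[0] + ... + A[k]
P[k] includes A[3] iff k >= 3
Affected indices: 3, 4, ..., 9; delta = -4
  P[3]: 29 + -4 = 25
  P[4]: 47 + -4 = 43
  P[5]: 44 + -4 = 40
  P[6]: 53 + -4 = 49
  P[7]: 61 + -4 = 57
  P[8]: 78 + -4 = 74
  P[9]: 81 + -4 = 77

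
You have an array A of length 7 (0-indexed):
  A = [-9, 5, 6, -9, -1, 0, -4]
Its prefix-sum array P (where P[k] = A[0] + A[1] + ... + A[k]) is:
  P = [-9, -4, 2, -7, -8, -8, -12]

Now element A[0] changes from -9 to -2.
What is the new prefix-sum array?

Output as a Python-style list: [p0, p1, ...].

Answer: [-2, 3, 9, 0, -1, -1, -5]

Derivation:
Change: A[0] -9 -> -2, delta = 7
P[k] for k < 0: unchanged (A[0] not included)
P[k] for k >= 0: shift by delta = 7
  P[0] = -9 + 7 = -2
  P[1] = -4 + 7 = 3
  P[2] = 2 + 7 = 9
  P[3] = -7 + 7 = 0
  P[4] = -8 + 7 = -1
  P[5] = -8 + 7 = -1
  P[6] = -12 + 7 = -5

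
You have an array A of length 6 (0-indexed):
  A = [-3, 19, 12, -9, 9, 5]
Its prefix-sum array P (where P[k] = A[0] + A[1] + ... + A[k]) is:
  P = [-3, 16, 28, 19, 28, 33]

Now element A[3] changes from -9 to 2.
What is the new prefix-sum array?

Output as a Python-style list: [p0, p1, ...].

Change: A[3] -9 -> 2, delta = 11
P[k] for k < 3: unchanged (A[3] not included)
P[k] for k >= 3: shift by delta = 11
  P[0] = -3 + 0 = -3
  P[1] = 16 + 0 = 16
  P[2] = 28 + 0 = 28
  P[3] = 19 + 11 = 30
  P[4] = 28 + 11 = 39
  P[5] = 33 + 11 = 44

Answer: [-3, 16, 28, 30, 39, 44]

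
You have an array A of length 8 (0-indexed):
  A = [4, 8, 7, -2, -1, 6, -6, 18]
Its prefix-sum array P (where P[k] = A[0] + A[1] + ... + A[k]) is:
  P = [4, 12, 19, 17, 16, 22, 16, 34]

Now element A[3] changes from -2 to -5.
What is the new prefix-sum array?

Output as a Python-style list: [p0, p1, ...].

Change: A[3] -2 -> -5, delta = -3
P[k] for k < 3: unchanged (A[3] not included)
P[k] for k >= 3: shift by delta = -3
  P[0] = 4 + 0 = 4
  P[1] = 12 + 0 = 12
  P[2] = 19 + 0 = 19
  P[3] = 17 + -3 = 14
  P[4] = 16 + -3 = 13
  P[5] = 22 + -3 = 19
  P[6] = 16 + -3 = 13
  P[7] = 34 + -3 = 31

Answer: [4, 12, 19, 14, 13, 19, 13, 31]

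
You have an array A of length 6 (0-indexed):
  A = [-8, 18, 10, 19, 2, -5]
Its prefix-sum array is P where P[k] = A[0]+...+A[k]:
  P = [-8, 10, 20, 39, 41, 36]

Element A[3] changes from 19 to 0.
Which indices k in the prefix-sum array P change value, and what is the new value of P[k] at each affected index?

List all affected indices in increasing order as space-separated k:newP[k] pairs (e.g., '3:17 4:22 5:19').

P[k] = A[0] + ... + A[k]
P[k] includes A[3] iff k >= 3
Affected indices: 3, 4, ..., 5; delta = -19
  P[3]: 39 + -19 = 20
  P[4]: 41 + -19 = 22
  P[5]: 36 + -19 = 17

Answer: 3:20 4:22 5:17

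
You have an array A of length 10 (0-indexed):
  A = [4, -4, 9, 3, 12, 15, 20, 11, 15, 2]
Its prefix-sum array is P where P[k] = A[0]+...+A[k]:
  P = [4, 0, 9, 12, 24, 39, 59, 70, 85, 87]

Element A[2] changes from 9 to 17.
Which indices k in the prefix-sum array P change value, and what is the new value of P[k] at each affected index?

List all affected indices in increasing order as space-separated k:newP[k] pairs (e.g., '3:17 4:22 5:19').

Answer: 2:17 3:20 4:32 5:47 6:67 7:78 8:93 9:95

Derivation:
P[k] = A[0] + ... + A[k]
P[k] includes A[2] iff k >= 2
Affected indices: 2, 3, ..., 9; delta = 8
  P[2]: 9 + 8 = 17
  P[3]: 12 + 8 = 20
  P[4]: 24 + 8 = 32
  P[5]: 39 + 8 = 47
  P[6]: 59 + 8 = 67
  P[7]: 70 + 8 = 78
  P[8]: 85 + 8 = 93
  P[9]: 87 + 8 = 95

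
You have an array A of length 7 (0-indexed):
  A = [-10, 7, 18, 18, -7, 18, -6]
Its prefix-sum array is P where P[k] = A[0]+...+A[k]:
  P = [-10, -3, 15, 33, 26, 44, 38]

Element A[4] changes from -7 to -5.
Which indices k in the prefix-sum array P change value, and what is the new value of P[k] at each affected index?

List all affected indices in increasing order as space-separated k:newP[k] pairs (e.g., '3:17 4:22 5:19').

Answer: 4:28 5:46 6:40

Derivation:
P[k] = A[0] + ... + A[k]
P[k] includes A[4] iff k >= 4
Affected indices: 4, 5, ..., 6; delta = 2
  P[4]: 26 + 2 = 28
  P[5]: 44 + 2 = 46
  P[6]: 38 + 2 = 40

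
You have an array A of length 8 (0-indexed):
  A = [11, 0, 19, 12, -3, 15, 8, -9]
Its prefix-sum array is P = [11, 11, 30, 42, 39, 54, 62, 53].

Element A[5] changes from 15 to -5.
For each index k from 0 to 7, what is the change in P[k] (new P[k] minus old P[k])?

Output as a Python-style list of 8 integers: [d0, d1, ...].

Answer: [0, 0, 0, 0, 0, -20, -20, -20]

Derivation:
Element change: A[5] 15 -> -5, delta = -20
For k < 5: P[k] unchanged, delta_P[k] = 0
For k >= 5: P[k] shifts by exactly -20
Delta array: [0, 0, 0, 0, 0, -20, -20, -20]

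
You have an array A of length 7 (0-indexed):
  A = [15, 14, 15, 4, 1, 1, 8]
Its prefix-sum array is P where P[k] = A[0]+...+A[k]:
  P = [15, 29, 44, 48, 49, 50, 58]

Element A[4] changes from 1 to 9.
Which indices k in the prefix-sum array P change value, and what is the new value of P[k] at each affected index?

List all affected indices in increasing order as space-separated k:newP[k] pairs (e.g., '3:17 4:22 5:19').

Answer: 4:57 5:58 6:66

Derivation:
P[k] = A[0] + ... + A[k]
P[k] includes A[4] iff k >= 4
Affected indices: 4, 5, ..., 6; delta = 8
  P[4]: 49 + 8 = 57
  P[5]: 50 + 8 = 58
  P[6]: 58 + 8 = 66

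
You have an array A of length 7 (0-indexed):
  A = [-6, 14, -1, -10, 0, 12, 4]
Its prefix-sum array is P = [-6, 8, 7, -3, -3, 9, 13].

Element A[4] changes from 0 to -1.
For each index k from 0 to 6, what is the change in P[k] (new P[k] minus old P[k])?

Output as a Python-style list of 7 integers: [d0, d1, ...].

Element change: A[4] 0 -> -1, delta = -1
For k < 4: P[k] unchanged, delta_P[k] = 0
For k >= 4: P[k] shifts by exactly -1
Delta array: [0, 0, 0, 0, -1, -1, -1]

Answer: [0, 0, 0, 0, -1, -1, -1]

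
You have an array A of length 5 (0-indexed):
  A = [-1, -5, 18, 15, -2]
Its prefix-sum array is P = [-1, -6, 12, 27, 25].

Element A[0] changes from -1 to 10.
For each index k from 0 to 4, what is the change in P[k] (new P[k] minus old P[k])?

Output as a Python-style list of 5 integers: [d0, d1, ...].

Element change: A[0] -1 -> 10, delta = 11
For k < 0: P[k] unchanged, delta_P[k] = 0
For k >= 0: P[k] shifts by exactly 11
Delta array: [11, 11, 11, 11, 11]

Answer: [11, 11, 11, 11, 11]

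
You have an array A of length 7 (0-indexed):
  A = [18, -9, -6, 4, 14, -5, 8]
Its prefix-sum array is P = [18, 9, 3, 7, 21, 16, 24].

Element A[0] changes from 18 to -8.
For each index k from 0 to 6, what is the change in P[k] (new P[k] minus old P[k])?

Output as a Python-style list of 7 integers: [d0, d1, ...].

Element change: A[0] 18 -> -8, delta = -26
For k < 0: P[k] unchanged, delta_P[k] = 0
For k >= 0: P[k] shifts by exactly -26
Delta array: [-26, -26, -26, -26, -26, -26, -26]

Answer: [-26, -26, -26, -26, -26, -26, -26]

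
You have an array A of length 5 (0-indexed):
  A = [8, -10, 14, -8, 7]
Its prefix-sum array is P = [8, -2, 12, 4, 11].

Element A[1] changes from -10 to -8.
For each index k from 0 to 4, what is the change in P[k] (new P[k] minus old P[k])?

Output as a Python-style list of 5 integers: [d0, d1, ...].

Element change: A[1] -10 -> -8, delta = 2
For k < 1: P[k] unchanged, delta_P[k] = 0
For k >= 1: P[k] shifts by exactly 2
Delta array: [0, 2, 2, 2, 2]

Answer: [0, 2, 2, 2, 2]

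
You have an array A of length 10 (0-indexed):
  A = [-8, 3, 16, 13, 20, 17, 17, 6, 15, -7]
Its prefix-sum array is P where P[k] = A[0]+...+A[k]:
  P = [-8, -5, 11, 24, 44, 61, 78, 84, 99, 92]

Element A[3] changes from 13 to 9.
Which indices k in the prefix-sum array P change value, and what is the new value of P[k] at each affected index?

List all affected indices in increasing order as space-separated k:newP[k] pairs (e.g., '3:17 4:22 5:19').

Answer: 3:20 4:40 5:57 6:74 7:80 8:95 9:88

Derivation:
P[k] = A[0] + ... + A[k]
P[k] includes A[3] iff k >= 3
Affected indices: 3, 4, ..., 9; delta = -4
  P[3]: 24 + -4 = 20
  P[4]: 44 + -4 = 40
  P[5]: 61 + -4 = 57
  P[6]: 78 + -4 = 74
  P[7]: 84 + -4 = 80
  P[8]: 99 + -4 = 95
  P[9]: 92 + -4 = 88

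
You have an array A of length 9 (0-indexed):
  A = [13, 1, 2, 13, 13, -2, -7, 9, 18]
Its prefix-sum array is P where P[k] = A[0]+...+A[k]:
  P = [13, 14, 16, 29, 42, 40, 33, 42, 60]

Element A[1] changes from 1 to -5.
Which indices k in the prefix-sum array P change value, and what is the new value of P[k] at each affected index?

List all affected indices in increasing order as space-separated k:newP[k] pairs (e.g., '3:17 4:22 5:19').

P[k] = A[0] + ... + A[k]
P[k] includes A[1] iff k >= 1
Affected indices: 1, 2, ..., 8; delta = -6
  P[1]: 14 + -6 = 8
  P[2]: 16 + -6 = 10
  P[3]: 29 + -6 = 23
  P[4]: 42 + -6 = 36
  P[5]: 40 + -6 = 34
  P[6]: 33 + -6 = 27
  P[7]: 42 + -6 = 36
  P[8]: 60 + -6 = 54

Answer: 1:8 2:10 3:23 4:36 5:34 6:27 7:36 8:54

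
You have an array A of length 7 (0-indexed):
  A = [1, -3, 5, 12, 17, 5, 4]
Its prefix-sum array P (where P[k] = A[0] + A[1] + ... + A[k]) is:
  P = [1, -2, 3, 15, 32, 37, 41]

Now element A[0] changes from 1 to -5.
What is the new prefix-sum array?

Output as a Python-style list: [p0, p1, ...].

Change: A[0] 1 -> -5, delta = -6
P[k] for k < 0: unchanged (A[0] not included)
P[k] for k >= 0: shift by delta = -6
  P[0] = 1 + -6 = -5
  P[1] = -2 + -6 = -8
  P[2] = 3 + -6 = -3
  P[3] = 15 + -6 = 9
  P[4] = 32 + -6 = 26
  P[5] = 37 + -6 = 31
  P[6] = 41 + -6 = 35

Answer: [-5, -8, -3, 9, 26, 31, 35]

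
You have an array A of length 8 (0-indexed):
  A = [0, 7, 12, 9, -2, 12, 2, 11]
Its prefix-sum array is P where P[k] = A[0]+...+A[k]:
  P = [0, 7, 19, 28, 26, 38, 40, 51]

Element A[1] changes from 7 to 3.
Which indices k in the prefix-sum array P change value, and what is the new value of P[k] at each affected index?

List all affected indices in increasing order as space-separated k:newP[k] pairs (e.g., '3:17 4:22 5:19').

P[k] = A[0] + ... + A[k]
P[k] includes A[1] iff k >= 1
Affected indices: 1, 2, ..., 7; delta = -4
  P[1]: 7 + -4 = 3
  P[2]: 19 + -4 = 15
  P[3]: 28 + -4 = 24
  P[4]: 26 + -4 = 22
  P[5]: 38 + -4 = 34
  P[6]: 40 + -4 = 36
  P[7]: 51 + -4 = 47

Answer: 1:3 2:15 3:24 4:22 5:34 6:36 7:47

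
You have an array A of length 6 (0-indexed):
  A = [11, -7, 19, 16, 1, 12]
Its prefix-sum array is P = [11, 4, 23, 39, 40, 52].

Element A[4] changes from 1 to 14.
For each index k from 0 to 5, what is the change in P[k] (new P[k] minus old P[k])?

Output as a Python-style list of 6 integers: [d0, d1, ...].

Answer: [0, 0, 0, 0, 13, 13]

Derivation:
Element change: A[4] 1 -> 14, delta = 13
For k < 4: P[k] unchanged, delta_P[k] = 0
For k >= 4: P[k] shifts by exactly 13
Delta array: [0, 0, 0, 0, 13, 13]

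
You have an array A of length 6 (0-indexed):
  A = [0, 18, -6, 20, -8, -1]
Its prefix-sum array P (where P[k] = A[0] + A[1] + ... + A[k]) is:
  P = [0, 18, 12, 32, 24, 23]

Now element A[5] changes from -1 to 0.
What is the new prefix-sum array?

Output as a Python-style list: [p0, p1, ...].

Answer: [0, 18, 12, 32, 24, 24]

Derivation:
Change: A[5] -1 -> 0, delta = 1
P[k] for k < 5: unchanged (A[5] not included)
P[k] for k >= 5: shift by delta = 1
  P[0] = 0 + 0 = 0
  P[1] = 18 + 0 = 18
  P[2] = 12 + 0 = 12
  P[3] = 32 + 0 = 32
  P[4] = 24 + 0 = 24
  P[5] = 23 + 1 = 24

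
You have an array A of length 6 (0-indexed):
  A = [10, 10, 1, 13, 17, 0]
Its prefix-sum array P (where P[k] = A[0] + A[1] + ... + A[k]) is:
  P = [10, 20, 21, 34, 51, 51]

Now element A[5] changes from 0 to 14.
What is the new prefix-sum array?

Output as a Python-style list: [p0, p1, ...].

Answer: [10, 20, 21, 34, 51, 65]

Derivation:
Change: A[5] 0 -> 14, delta = 14
P[k] for k < 5: unchanged (A[5] not included)
P[k] for k >= 5: shift by delta = 14
  P[0] = 10 + 0 = 10
  P[1] = 20 + 0 = 20
  P[2] = 21 + 0 = 21
  P[3] = 34 + 0 = 34
  P[4] = 51 + 0 = 51
  P[5] = 51 + 14 = 65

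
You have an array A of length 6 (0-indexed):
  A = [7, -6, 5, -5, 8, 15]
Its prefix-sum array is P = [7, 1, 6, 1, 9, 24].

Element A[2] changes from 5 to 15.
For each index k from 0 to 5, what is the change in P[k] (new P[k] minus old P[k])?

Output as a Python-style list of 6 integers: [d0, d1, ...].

Element change: A[2] 5 -> 15, delta = 10
For k < 2: P[k] unchanged, delta_P[k] = 0
For k >= 2: P[k] shifts by exactly 10
Delta array: [0, 0, 10, 10, 10, 10]

Answer: [0, 0, 10, 10, 10, 10]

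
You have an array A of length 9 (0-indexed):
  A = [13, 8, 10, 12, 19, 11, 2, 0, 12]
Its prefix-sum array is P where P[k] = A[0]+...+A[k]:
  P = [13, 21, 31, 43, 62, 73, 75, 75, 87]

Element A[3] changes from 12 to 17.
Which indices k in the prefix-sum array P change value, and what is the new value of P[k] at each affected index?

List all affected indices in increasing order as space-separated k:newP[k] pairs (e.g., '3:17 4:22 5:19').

P[k] = A[0] + ... + A[k]
P[k] includes A[3] iff k >= 3
Affected indices: 3, 4, ..., 8; delta = 5
  P[3]: 43 + 5 = 48
  P[4]: 62 + 5 = 67
  P[5]: 73 + 5 = 78
  P[6]: 75 + 5 = 80
  P[7]: 75 + 5 = 80
  P[8]: 87 + 5 = 92

Answer: 3:48 4:67 5:78 6:80 7:80 8:92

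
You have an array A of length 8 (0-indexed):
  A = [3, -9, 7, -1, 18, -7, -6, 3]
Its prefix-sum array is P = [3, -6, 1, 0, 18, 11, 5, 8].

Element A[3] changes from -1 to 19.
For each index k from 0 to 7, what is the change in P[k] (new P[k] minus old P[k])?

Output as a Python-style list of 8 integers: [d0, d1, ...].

Element change: A[3] -1 -> 19, delta = 20
For k < 3: P[k] unchanged, delta_P[k] = 0
For k >= 3: P[k] shifts by exactly 20
Delta array: [0, 0, 0, 20, 20, 20, 20, 20]

Answer: [0, 0, 0, 20, 20, 20, 20, 20]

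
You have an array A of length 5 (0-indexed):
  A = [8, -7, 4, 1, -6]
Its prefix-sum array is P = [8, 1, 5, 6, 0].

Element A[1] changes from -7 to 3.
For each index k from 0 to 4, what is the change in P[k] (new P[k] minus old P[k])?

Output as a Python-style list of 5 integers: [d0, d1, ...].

Answer: [0, 10, 10, 10, 10]

Derivation:
Element change: A[1] -7 -> 3, delta = 10
For k < 1: P[k] unchanged, delta_P[k] = 0
For k >= 1: P[k] shifts by exactly 10
Delta array: [0, 10, 10, 10, 10]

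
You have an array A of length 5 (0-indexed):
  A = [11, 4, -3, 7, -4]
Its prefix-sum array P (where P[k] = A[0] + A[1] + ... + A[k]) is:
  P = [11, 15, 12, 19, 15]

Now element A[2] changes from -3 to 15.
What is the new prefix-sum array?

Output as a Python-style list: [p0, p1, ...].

Answer: [11, 15, 30, 37, 33]

Derivation:
Change: A[2] -3 -> 15, delta = 18
P[k] for k < 2: unchanged (A[2] not included)
P[k] for k >= 2: shift by delta = 18
  P[0] = 11 + 0 = 11
  P[1] = 15 + 0 = 15
  P[2] = 12 + 18 = 30
  P[3] = 19 + 18 = 37
  P[4] = 15 + 18 = 33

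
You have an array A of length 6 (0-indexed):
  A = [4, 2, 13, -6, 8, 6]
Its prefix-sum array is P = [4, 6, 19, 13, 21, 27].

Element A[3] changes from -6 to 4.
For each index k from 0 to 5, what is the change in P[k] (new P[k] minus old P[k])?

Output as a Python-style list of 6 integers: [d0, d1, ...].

Answer: [0, 0, 0, 10, 10, 10]

Derivation:
Element change: A[3] -6 -> 4, delta = 10
For k < 3: P[k] unchanged, delta_P[k] = 0
For k >= 3: P[k] shifts by exactly 10
Delta array: [0, 0, 0, 10, 10, 10]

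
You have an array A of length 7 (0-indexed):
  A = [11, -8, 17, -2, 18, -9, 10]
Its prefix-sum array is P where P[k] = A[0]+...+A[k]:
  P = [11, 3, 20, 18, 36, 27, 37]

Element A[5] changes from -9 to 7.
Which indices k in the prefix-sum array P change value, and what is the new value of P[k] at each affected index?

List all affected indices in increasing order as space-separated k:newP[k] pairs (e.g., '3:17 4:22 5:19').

Answer: 5:43 6:53

Derivation:
P[k] = A[0] + ... + A[k]
P[k] includes A[5] iff k >= 5
Affected indices: 5, 6, ..., 6; delta = 16
  P[5]: 27 + 16 = 43
  P[6]: 37 + 16 = 53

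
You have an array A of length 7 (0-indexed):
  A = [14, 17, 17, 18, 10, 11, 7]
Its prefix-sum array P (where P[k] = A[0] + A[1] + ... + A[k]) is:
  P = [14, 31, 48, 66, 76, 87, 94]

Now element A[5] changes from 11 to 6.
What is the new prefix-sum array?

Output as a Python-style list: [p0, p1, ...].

Change: A[5] 11 -> 6, delta = -5
P[k] for k < 5: unchanged (A[5] not included)
P[k] for k >= 5: shift by delta = -5
  P[0] = 14 + 0 = 14
  P[1] = 31 + 0 = 31
  P[2] = 48 + 0 = 48
  P[3] = 66 + 0 = 66
  P[4] = 76 + 0 = 76
  P[5] = 87 + -5 = 82
  P[6] = 94 + -5 = 89

Answer: [14, 31, 48, 66, 76, 82, 89]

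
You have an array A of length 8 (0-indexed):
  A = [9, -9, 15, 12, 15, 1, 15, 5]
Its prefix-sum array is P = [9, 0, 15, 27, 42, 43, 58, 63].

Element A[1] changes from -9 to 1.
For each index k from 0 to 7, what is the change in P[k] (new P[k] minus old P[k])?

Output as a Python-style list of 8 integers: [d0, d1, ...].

Element change: A[1] -9 -> 1, delta = 10
For k < 1: P[k] unchanged, delta_P[k] = 0
For k >= 1: P[k] shifts by exactly 10
Delta array: [0, 10, 10, 10, 10, 10, 10, 10]

Answer: [0, 10, 10, 10, 10, 10, 10, 10]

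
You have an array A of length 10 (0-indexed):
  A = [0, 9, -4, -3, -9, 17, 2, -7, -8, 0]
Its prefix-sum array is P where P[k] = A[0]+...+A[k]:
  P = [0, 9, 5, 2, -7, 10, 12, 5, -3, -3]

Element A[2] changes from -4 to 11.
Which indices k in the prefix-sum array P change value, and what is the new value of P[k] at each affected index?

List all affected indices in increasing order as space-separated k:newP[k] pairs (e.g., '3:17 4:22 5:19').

P[k] = A[0] + ... + A[k]
P[k] includes A[2] iff k >= 2
Affected indices: 2, 3, ..., 9; delta = 15
  P[2]: 5 + 15 = 20
  P[3]: 2 + 15 = 17
  P[4]: -7 + 15 = 8
  P[5]: 10 + 15 = 25
  P[6]: 12 + 15 = 27
  P[7]: 5 + 15 = 20
  P[8]: -3 + 15 = 12
  P[9]: -3 + 15 = 12

Answer: 2:20 3:17 4:8 5:25 6:27 7:20 8:12 9:12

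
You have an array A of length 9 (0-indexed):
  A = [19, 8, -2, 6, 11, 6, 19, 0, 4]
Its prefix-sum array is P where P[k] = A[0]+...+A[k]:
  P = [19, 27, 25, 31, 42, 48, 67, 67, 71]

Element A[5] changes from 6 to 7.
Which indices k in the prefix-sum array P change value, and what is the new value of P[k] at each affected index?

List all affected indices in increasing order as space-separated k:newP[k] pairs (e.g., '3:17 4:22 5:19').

Answer: 5:49 6:68 7:68 8:72

Derivation:
P[k] = A[0] + ... + A[k]
P[k] includes A[5] iff k >= 5
Affected indices: 5, 6, ..., 8; delta = 1
  P[5]: 48 + 1 = 49
  P[6]: 67 + 1 = 68
  P[7]: 67 + 1 = 68
  P[8]: 71 + 1 = 72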